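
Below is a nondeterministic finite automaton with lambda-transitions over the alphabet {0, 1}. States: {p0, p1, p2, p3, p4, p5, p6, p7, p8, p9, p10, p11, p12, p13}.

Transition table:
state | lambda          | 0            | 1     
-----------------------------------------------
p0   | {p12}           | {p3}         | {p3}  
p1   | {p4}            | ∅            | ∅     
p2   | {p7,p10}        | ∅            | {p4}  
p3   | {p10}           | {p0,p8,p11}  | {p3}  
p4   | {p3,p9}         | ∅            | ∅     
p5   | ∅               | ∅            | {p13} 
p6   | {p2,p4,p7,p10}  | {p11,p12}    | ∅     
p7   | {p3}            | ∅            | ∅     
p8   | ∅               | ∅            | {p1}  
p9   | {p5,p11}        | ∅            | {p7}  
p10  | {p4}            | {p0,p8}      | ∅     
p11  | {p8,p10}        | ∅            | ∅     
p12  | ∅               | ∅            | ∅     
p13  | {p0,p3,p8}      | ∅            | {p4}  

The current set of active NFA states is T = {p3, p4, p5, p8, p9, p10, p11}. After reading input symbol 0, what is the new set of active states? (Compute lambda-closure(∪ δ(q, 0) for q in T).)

{p0, p3, p4, p5, p8, p9, p10, p11, p12}

p3 on 0 → {p0, p8, p11}.
p10 on 0 → {p0, p8}.
No 0-transition from p4, p5, p8, p9, p11.
Union after reading 0: {p0, p8, p11}.
Now take the lambda-closure:
From p0 via lambda: add p12.
From p11 via lambda: add p10.
From p10 via lambda: add p4.
From p4 via lambda: add p3, p9.
From p9 via lambda: add p5.
No new states can be added; the closed set is {p0, p3, p4, p5, p8, p9, p10, p11, p12}.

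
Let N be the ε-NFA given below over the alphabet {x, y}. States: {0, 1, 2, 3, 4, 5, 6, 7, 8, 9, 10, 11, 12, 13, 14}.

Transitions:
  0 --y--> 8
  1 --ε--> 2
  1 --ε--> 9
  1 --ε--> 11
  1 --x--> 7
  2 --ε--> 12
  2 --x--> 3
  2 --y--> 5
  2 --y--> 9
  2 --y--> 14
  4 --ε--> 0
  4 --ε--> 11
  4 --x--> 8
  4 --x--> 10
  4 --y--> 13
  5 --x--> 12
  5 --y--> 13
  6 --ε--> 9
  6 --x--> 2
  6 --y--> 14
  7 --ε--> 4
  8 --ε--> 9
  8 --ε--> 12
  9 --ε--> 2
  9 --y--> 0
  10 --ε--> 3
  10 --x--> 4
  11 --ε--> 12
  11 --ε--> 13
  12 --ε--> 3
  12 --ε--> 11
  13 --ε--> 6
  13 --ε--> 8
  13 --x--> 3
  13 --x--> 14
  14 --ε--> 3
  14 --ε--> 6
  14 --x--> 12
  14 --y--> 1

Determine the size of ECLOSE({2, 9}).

8

Start with {2, 9}.
From 2 via ε: add 12.
From 12 via ε: add 3, 11.
From 11 via ε: add 13.
From 13 via ε: add 6, 8.
ε-closure = {2, 3, 6, 8, 9, 11, 12, 13}, which has 8 states.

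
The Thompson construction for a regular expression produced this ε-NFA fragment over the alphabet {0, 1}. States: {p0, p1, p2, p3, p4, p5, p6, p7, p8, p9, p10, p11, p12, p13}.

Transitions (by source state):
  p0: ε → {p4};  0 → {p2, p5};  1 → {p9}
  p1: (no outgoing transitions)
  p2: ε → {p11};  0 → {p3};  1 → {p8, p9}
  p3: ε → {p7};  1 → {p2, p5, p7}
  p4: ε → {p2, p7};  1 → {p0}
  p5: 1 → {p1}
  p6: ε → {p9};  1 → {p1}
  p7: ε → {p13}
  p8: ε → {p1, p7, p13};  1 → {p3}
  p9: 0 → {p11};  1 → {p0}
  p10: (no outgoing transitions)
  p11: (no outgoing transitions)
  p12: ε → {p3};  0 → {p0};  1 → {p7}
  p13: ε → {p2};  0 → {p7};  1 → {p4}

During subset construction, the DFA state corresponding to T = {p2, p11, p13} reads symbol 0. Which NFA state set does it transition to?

p2 on 0 → {p3}.
p13 on 0 → {p7}.
No 0-transition from p11.
Union after reading 0: {p3, p7}.
Now take the ε-closure:
From p7 via ε: add p13.
From p13 via ε: add p2.
From p2 via ε: add p11.
No new states can be added; the closed set is {p2, p3, p7, p11, p13}.

{p2, p3, p7, p11, p13}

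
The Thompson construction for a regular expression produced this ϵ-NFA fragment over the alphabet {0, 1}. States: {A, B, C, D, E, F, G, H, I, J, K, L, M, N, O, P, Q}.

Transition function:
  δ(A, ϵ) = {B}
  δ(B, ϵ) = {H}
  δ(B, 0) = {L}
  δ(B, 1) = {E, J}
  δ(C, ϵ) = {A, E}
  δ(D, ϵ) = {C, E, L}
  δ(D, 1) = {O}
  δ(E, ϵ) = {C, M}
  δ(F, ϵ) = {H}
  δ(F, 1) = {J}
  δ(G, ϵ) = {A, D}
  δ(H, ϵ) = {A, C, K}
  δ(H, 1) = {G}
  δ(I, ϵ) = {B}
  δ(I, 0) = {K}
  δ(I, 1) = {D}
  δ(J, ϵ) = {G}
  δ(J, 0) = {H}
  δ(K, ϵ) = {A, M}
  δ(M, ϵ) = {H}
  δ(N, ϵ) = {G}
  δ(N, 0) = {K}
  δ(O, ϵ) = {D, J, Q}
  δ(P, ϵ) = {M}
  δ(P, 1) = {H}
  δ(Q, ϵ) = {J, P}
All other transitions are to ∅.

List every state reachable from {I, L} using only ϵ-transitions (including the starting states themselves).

{A, B, C, E, H, I, K, L, M}

Start with {I, L}.
From I via ϵ: add B.
From B via ϵ: add H.
From H via ϵ: add A, C, K.
From C via ϵ: add E.
From K via ϵ: add M.
No new states can be added; the closed set is {A, B, C, E, H, I, K, L, M}.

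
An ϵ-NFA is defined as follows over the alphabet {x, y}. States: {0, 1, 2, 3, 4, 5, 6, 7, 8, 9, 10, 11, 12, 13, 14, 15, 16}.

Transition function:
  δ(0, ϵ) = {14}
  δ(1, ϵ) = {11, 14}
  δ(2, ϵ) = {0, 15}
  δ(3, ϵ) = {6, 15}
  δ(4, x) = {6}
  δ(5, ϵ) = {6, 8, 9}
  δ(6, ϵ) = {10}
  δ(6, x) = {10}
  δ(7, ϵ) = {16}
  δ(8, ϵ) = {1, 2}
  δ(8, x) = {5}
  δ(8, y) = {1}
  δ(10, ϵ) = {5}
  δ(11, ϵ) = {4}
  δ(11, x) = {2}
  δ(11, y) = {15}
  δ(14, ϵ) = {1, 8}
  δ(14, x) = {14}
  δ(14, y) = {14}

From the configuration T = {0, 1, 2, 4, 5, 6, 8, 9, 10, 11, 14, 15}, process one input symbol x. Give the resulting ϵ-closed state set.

4 on x → {6}.
6 on x → {10}.
8 on x → {5}.
11 on x → {2}.
14 on x → {14}.
No x-transition from 0, 1, 2, 5, 9, 10, 15.
Union after reading x: {2, 5, 6, 10, 14}.
Now take the ϵ-closure:
From 2 via ϵ: add 0, 15.
From 5 via ϵ: add 8, 9.
From 14 via ϵ: add 1.
From 1 via ϵ: add 11.
From 11 via ϵ: add 4.
No new states can be added; the closed set is {0, 1, 2, 4, 5, 6, 8, 9, 10, 11, 14, 15}.

{0, 1, 2, 4, 5, 6, 8, 9, 10, 11, 14, 15}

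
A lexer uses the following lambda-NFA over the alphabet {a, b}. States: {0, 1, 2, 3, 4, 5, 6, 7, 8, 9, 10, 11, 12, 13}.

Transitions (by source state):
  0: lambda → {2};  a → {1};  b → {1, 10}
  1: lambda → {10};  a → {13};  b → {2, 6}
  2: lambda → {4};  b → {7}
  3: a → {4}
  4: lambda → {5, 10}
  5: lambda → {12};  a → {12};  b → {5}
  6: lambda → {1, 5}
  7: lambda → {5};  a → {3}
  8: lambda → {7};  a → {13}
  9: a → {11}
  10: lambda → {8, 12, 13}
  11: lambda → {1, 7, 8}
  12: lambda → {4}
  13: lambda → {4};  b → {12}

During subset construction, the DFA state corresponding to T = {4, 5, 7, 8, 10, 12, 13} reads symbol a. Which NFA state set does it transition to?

5 on a → {12}.
7 on a → {3}.
8 on a → {13}.
No a-transition from 4, 10, 12, 13.
Union after reading a: {3, 12, 13}.
Now take the lambda-closure:
From 12 via lambda: add 4.
From 4 via lambda: add 5, 10.
From 10 via lambda: add 8.
From 8 via lambda: add 7.
No new states can be added; the closed set is {3, 4, 5, 7, 8, 10, 12, 13}.

{3, 4, 5, 7, 8, 10, 12, 13}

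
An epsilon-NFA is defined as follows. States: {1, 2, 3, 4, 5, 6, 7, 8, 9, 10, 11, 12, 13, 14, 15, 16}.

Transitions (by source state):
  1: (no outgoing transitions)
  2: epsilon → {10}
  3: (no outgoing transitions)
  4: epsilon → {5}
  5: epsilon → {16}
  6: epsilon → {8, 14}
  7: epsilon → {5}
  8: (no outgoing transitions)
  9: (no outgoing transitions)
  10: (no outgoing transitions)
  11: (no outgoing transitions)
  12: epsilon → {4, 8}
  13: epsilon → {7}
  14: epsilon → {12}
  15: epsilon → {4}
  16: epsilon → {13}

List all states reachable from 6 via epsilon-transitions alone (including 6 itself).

{4, 5, 6, 7, 8, 12, 13, 14, 16}

Start with {6}.
From 6 via epsilon: add 8, 14.
From 14 via epsilon: add 12.
From 12 via epsilon: add 4.
From 4 via epsilon: add 5.
From 5 via epsilon: add 16.
From 16 via epsilon: add 13.
From 13 via epsilon: add 7.
No new states can be added; the closed set is {4, 5, 6, 7, 8, 12, 13, 14, 16}.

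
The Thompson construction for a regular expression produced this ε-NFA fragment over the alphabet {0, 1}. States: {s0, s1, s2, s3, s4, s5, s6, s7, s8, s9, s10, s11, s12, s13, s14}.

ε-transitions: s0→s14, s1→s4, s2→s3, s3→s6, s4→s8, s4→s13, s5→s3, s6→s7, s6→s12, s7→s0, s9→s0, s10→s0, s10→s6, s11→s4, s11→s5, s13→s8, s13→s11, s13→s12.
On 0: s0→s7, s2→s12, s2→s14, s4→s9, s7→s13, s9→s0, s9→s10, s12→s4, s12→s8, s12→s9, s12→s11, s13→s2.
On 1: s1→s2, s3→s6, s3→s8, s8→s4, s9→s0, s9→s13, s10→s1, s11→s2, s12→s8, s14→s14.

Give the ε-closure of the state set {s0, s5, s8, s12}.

{s0, s3, s5, s6, s7, s8, s12, s14}

Start with {s0, s5, s8, s12}.
From s0 via ε: add s14.
From s5 via ε: add s3.
From s3 via ε: add s6.
From s6 via ε: add s7.
No new states can be added; the closed set is {s0, s3, s5, s6, s7, s8, s12, s14}.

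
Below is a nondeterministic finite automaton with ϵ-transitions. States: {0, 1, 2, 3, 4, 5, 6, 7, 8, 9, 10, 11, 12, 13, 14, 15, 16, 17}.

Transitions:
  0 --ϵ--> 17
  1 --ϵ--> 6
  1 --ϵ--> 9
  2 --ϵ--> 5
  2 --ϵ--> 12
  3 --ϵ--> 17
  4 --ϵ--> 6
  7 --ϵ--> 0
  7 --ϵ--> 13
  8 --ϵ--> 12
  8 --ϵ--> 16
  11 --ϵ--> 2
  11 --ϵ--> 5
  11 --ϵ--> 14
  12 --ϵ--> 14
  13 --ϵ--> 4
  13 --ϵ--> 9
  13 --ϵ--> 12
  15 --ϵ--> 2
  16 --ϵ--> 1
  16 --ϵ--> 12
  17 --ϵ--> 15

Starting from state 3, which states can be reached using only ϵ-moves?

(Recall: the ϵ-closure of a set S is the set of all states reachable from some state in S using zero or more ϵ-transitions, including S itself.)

Start with {3}.
From 3 via ϵ: add 17.
From 17 via ϵ: add 15.
From 15 via ϵ: add 2.
From 2 via ϵ: add 5, 12.
From 12 via ϵ: add 14.
No new states can be added; the closed set is {2, 3, 5, 12, 14, 15, 17}.

{2, 3, 5, 12, 14, 15, 17}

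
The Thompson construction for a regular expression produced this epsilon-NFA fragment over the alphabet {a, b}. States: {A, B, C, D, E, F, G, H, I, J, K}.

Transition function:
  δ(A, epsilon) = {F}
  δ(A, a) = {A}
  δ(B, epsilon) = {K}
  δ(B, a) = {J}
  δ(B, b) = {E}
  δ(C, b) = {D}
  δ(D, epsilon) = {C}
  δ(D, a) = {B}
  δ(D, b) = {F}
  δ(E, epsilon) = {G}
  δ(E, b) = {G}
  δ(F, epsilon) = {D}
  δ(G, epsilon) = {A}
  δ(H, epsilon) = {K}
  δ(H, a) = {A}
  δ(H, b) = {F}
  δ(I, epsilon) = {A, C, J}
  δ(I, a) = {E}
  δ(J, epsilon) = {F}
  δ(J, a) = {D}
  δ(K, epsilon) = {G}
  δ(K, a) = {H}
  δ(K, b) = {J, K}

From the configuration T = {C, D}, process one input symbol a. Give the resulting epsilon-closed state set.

D on a → {B}.
No a-transition from C.
Union after reading a: {B}.
Now take the epsilon-closure:
From B via epsilon: add K.
From K via epsilon: add G.
From G via epsilon: add A.
From A via epsilon: add F.
From F via epsilon: add D.
From D via epsilon: add C.
No new states can be added; the closed set is {A, B, C, D, F, G, K}.

{A, B, C, D, F, G, K}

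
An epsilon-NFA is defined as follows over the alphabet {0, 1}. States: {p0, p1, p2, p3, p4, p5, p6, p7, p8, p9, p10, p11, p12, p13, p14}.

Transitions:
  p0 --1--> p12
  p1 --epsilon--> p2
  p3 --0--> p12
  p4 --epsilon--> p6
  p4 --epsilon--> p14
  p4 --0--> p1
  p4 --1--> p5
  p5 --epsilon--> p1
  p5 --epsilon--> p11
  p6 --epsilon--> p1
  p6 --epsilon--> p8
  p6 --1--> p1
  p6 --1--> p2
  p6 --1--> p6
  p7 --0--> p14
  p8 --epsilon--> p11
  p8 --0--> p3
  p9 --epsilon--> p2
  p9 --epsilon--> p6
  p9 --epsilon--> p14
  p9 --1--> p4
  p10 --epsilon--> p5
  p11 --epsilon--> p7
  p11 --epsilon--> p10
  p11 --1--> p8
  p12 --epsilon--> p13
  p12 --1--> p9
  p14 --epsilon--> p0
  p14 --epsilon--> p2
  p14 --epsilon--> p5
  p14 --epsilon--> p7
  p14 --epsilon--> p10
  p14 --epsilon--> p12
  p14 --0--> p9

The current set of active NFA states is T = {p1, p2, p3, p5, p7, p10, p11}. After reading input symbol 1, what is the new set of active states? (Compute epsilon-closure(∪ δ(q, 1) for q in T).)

{p1, p2, p5, p7, p8, p10, p11}

p11 on 1 → {p8}.
No 1-transition from p1, p2, p3, p5, p7, p10.
Union after reading 1: {p8}.
Now take the epsilon-closure:
From p8 via epsilon: add p11.
From p11 via epsilon: add p7, p10.
From p10 via epsilon: add p5.
From p5 via epsilon: add p1.
From p1 via epsilon: add p2.
No new states can be added; the closed set is {p1, p2, p5, p7, p8, p10, p11}.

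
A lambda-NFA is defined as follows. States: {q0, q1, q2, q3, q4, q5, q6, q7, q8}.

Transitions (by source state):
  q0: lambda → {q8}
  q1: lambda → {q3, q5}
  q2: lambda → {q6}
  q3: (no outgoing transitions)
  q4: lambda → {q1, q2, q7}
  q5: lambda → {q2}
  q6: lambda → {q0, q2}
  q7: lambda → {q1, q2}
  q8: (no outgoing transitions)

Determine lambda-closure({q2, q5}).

Start with {q2, q5}.
From q2 via lambda: add q6.
From q6 via lambda: add q0.
From q0 via lambda: add q8.
No new states can be added; the closed set is {q0, q2, q5, q6, q8}.

{q0, q2, q5, q6, q8}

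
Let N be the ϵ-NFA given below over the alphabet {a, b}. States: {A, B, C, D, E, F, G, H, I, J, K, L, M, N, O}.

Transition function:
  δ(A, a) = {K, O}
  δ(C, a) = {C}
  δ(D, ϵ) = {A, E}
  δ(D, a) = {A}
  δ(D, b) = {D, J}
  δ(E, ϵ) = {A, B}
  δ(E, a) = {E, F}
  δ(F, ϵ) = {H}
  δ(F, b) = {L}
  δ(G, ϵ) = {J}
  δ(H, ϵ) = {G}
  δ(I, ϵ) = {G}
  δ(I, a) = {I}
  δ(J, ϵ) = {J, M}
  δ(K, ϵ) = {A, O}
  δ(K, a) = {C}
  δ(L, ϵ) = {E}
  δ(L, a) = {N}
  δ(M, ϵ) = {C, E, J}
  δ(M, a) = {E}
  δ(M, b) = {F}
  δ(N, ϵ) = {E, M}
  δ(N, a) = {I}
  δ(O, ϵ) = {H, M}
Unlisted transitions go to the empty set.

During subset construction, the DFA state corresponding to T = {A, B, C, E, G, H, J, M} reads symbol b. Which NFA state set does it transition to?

M on b → {F}.
No b-transition from A, B, C, E, G, H, J.
Union after reading b: {F}.
Now take the ϵ-closure:
From F via ϵ: add H.
From H via ϵ: add G.
From G via ϵ: add J.
From J via ϵ: add M.
From M via ϵ: add C, E.
From E via ϵ: add A, B.
No new states can be added; the closed set is {A, B, C, E, F, G, H, J, M}.

{A, B, C, E, F, G, H, J, M}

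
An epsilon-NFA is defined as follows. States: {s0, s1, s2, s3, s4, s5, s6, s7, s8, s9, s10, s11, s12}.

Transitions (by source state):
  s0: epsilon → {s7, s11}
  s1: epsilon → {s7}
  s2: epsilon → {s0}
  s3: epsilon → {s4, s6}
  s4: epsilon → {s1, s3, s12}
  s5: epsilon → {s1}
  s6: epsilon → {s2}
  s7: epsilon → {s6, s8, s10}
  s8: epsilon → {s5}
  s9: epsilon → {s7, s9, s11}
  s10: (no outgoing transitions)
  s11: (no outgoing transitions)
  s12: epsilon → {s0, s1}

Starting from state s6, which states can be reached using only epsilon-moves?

{s0, s1, s2, s5, s6, s7, s8, s10, s11}

Start with {s6}.
From s6 via epsilon: add s2.
From s2 via epsilon: add s0.
From s0 via epsilon: add s7, s11.
From s7 via epsilon: add s8, s10.
From s8 via epsilon: add s5.
From s5 via epsilon: add s1.
No new states can be added; the closed set is {s0, s1, s2, s5, s6, s7, s8, s10, s11}.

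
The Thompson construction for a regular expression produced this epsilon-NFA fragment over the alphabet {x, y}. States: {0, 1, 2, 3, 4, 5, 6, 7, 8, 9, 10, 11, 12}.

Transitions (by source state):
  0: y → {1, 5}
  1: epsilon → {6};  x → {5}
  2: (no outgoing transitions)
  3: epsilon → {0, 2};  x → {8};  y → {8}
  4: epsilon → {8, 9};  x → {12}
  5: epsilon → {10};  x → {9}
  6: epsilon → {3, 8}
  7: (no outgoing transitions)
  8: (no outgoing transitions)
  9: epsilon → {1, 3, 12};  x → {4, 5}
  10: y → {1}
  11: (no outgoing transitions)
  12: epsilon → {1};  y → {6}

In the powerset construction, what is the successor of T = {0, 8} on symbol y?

0 on y → {1, 5}.
No y-transition from 8.
Union after reading y: {1, 5}.
Now take the epsilon-closure:
From 1 via epsilon: add 6.
From 5 via epsilon: add 10.
From 6 via epsilon: add 3, 8.
From 3 via epsilon: add 0, 2.
No new states can be added; the closed set is {0, 1, 2, 3, 5, 6, 8, 10}.

{0, 1, 2, 3, 5, 6, 8, 10}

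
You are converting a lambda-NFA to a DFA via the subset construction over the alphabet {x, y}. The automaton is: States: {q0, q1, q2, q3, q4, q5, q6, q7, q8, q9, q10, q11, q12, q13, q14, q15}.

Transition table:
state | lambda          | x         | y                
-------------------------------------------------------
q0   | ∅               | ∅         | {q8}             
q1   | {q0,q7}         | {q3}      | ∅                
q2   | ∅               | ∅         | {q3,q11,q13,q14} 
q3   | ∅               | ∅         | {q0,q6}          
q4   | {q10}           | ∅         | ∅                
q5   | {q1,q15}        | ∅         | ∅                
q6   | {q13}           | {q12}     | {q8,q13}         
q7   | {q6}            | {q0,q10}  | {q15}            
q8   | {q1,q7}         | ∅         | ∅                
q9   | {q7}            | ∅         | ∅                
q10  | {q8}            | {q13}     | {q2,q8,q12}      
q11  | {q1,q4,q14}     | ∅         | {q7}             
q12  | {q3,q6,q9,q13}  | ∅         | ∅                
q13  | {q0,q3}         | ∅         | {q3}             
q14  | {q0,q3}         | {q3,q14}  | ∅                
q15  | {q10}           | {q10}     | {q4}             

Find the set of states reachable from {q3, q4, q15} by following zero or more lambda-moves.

{q0, q1, q3, q4, q6, q7, q8, q10, q13, q15}

Start with {q3, q4, q15}.
From q4 via lambda: add q10.
From q10 via lambda: add q8.
From q8 via lambda: add q1, q7.
From q1 via lambda: add q0.
From q7 via lambda: add q6.
From q6 via lambda: add q13.
No new states can be added; the closed set is {q0, q1, q3, q4, q6, q7, q8, q10, q13, q15}.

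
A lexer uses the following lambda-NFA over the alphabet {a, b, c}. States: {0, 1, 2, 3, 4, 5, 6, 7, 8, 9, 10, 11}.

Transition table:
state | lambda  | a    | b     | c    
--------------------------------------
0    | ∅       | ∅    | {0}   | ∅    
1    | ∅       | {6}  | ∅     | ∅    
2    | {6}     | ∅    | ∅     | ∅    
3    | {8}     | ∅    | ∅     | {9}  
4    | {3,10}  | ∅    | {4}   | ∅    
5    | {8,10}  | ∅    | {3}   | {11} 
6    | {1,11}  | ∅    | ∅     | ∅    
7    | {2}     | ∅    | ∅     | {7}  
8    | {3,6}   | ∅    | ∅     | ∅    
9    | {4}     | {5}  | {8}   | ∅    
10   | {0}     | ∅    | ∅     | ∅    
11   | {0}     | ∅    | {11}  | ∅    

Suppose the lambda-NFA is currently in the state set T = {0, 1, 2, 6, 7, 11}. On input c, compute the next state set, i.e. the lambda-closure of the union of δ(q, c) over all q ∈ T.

{0, 1, 2, 6, 7, 11}

7 on c → {7}.
No c-transition from 0, 1, 2, 6, 11.
Union after reading c: {7}.
Now take the lambda-closure:
From 7 via lambda: add 2.
From 2 via lambda: add 6.
From 6 via lambda: add 1, 11.
From 11 via lambda: add 0.
No new states can be added; the closed set is {0, 1, 2, 6, 7, 11}.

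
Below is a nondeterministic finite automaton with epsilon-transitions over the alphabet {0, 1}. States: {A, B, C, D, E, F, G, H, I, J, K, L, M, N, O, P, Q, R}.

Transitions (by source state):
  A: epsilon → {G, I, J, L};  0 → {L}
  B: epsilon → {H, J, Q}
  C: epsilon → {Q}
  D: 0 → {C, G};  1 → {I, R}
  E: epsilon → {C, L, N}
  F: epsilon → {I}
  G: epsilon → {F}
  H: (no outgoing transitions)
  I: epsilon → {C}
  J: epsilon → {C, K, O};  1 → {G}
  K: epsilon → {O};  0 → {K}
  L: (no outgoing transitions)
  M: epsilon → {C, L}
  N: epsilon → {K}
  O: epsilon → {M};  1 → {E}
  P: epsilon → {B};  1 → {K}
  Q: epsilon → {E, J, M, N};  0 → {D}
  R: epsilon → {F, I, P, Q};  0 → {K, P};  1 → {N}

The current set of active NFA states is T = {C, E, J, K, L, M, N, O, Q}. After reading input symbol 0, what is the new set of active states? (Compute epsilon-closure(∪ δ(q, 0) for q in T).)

K on 0 → {K}.
Q on 0 → {D}.
No 0-transition from C, E, J, L, M, N, O.
Union after reading 0: {D, K}.
Now take the epsilon-closure:
From K via epsilon: add O.
From O via epsilon: add M.
From M via epsilon: add C, L.
From C via epsilon: add Q.
From Q via epsilon: add E, J, N.
No new states can be added; the closed set is {C, D, E, J, K, L, M, N, O, Q}.

{C, D, E, J, K, L, M, N, O, Q}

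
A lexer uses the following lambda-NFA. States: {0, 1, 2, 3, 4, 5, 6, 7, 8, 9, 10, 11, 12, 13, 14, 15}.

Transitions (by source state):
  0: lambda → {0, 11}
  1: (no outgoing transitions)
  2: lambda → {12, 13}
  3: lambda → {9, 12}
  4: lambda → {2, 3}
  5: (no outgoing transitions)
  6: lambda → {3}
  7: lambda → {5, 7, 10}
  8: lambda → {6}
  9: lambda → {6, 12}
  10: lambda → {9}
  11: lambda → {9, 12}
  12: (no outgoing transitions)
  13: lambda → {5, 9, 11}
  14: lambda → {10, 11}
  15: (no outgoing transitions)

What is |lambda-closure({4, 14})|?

Start with {4, 14}.
From 4 via lambda: add 2, 3.
From 14 via lambda: add 10, 11.
From 2 via lambda: add 12, 13.
From 3 via lambda: add 9.
From 9 via lambda: add 6.
From 13 via lambda: add 5.
lambda-closure = {2, 3, 4, 5, 6, 9, 10, 11, 12, 13, 14}, which has 11 states.

11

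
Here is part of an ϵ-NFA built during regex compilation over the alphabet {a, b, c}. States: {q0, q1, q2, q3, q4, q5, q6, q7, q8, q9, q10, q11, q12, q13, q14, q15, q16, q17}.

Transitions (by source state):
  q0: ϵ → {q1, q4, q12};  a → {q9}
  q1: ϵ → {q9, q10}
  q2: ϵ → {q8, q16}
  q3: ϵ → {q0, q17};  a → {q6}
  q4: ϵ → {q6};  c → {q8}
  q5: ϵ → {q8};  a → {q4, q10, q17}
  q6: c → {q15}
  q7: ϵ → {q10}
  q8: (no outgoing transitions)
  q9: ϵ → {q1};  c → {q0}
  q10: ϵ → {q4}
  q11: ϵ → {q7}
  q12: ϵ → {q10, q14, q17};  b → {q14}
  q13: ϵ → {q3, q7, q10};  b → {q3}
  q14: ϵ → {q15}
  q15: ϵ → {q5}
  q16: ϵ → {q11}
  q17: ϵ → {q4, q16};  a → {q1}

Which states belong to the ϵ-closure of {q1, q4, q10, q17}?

Start with {q1, q4, q10, q17}.
From q1 via ϵ: add q9.
From q4 via ϵ: add q6.
From q17 via ϵ: add q16.
From q16 via ϵ: add q11.
From q11 via ϵ: add q7.
No new states can be added; the closed set is {q1, q4, q6, q7, q9, q10, q11, q16, q17}.

{q1, q4, q6, q7, q9, q10, q11, q16, q17}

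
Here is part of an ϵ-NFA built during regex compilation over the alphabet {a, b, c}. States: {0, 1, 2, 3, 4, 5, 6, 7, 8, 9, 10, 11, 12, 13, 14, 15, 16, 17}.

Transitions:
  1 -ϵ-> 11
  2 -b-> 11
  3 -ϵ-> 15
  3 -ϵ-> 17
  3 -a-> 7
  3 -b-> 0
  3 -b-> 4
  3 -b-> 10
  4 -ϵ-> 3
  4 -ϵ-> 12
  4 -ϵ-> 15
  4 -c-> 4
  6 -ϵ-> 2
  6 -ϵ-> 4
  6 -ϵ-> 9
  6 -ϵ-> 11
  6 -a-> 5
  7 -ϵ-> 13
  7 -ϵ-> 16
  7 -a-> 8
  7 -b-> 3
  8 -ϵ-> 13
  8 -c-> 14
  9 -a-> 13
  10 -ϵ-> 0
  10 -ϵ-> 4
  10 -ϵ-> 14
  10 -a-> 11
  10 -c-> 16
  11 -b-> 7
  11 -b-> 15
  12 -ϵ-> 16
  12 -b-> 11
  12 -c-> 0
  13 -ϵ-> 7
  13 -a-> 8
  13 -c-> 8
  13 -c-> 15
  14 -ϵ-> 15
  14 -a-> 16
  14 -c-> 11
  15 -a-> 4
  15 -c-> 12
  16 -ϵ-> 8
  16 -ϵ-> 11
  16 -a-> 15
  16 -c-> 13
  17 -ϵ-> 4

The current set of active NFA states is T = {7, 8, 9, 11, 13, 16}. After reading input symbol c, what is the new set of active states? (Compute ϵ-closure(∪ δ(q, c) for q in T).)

8 on c → {14}.
13 on c → {8, 15}.
16 on c → {13}.
No c-transition from 7, 9, 11.
Union after reading c: {8, 13, 14, 15}.
Now take the ϵ-closure:
From 13 via ϵ: add 7.
From 7 via ϵ: add 16.
From 16 via ϵ: add 11.
No new states can be added; the closed set is {7, 8, 11, 13, 14, 15, 16}.

{7, 8, 11, 13, 14, 15, 16}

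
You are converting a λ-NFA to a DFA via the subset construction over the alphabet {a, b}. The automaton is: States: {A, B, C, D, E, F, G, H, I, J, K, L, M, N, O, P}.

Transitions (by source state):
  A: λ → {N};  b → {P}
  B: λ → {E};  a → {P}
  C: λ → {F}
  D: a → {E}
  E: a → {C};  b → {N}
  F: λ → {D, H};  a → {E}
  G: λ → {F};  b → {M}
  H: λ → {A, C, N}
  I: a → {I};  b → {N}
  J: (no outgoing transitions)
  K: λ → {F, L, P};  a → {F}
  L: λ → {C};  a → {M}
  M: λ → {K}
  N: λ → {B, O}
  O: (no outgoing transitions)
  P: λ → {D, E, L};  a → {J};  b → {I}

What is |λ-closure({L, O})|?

10

Start with {L, O}.
From L via λ: add C.
From C via λ: add F.
From F via λ: add D, H.
From H via λ: add A, N.
From N via λ: add B.
From B via λ: add E.
λ-closure = {A, B, C, D, E, F, H, L, N, O}, which has 10 states.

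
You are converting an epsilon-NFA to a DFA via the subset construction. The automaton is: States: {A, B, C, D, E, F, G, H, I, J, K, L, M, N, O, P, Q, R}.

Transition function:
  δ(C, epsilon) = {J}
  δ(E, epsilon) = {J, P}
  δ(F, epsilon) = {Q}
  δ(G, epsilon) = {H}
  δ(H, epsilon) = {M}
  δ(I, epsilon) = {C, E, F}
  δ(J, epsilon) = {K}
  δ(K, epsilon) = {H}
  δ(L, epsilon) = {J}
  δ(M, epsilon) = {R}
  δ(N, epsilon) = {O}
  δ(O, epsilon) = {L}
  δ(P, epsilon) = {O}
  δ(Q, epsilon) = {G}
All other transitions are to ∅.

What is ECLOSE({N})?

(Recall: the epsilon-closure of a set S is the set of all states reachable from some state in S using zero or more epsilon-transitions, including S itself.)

{H, J, K, L, M, N, O, R}

Start with {N}.
From N via epsilon: add O.
From O via epsilon: add L.
From L via epsilon: add J.
From J via epsilon: add K.
From K via epsilon: add H.
From H via epsilon: add M.
From M via epsilon: add R.
No new states can be added; the closed set is {H, J, K, L, M, N, O, R}.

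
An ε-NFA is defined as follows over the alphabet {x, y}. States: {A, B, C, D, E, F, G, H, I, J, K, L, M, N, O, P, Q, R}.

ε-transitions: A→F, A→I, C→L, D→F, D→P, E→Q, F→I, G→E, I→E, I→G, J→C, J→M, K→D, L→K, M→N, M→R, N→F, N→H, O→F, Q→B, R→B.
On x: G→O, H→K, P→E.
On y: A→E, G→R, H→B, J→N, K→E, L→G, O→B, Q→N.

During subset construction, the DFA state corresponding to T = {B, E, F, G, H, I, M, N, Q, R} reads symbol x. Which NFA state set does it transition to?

G on x → {O}.
H on x → {K}.
No x-transition from B, E, F, I, M, N, Q, R.
Union after reading x: {K, O}.
Now take the ε-closure:
From K via ε: add D.
From O via ε: add F.
From D via ε: add P.
From F via ε: add I.
From I via ε: add E, G.
From E via ε: add Q.
From Q via ε: add B.
No new states can be added; the closed set is {B, D, E, F, G, I, K, O, P, Q}.

{B, D, E, F, G, I, K, O, P, Q}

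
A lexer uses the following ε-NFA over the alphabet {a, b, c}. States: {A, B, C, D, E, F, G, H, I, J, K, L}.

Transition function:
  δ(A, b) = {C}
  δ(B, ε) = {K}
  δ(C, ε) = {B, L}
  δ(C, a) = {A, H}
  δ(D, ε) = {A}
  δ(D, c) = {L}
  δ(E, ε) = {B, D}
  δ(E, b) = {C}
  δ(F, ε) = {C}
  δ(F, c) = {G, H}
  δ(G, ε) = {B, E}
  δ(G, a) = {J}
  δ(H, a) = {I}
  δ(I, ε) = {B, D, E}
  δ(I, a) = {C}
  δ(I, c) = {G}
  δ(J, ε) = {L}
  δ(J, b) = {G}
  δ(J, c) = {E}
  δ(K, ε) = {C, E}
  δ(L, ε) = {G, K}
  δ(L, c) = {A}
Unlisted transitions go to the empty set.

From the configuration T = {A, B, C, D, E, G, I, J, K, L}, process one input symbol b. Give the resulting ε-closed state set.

A on b → {C}.
E on b → {C}.
J on b → {G}.
No b-transition from B, C, D, G, I, K, L.
Union after reading b: {C, G}.
Now take the ε-closure:
From C via ε: add B, L.
From G via ε: add E.
From B via ε: add K.
From E via ε: add D.
From D via ε: add A.
No new states can be added; the closed set is {A, B, C, D, E, G, K, L}.

{A, B, C, D, E, G, K, L}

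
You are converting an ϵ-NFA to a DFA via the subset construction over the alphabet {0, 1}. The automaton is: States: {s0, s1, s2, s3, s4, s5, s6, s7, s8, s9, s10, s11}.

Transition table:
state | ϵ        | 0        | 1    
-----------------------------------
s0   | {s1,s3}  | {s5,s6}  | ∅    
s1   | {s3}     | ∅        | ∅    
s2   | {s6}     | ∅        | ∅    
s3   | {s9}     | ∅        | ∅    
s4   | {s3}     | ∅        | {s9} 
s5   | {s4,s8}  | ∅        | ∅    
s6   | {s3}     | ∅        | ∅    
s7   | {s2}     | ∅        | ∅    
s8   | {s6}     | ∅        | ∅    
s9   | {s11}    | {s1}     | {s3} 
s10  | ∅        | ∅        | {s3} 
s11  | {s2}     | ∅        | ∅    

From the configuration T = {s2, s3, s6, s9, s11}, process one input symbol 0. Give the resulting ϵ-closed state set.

{s1, s2, s3, s6, s9, s11}

s9 on 0 → {s1}.
No 0-transition from s2, s3, s6, s11.
Union after reading 0: {s1}.
Now take the ϵ-closure:
From s1 via ϵ: add s3.
From s3 via ϵ: add s9.
From s9 via ϵ: add s11.
From s11 via ϵ: add s2.
From s2 via ϵ: add s6.
No new states can be added; the closed set is {s1, s2, s3, s6, s9, s11}.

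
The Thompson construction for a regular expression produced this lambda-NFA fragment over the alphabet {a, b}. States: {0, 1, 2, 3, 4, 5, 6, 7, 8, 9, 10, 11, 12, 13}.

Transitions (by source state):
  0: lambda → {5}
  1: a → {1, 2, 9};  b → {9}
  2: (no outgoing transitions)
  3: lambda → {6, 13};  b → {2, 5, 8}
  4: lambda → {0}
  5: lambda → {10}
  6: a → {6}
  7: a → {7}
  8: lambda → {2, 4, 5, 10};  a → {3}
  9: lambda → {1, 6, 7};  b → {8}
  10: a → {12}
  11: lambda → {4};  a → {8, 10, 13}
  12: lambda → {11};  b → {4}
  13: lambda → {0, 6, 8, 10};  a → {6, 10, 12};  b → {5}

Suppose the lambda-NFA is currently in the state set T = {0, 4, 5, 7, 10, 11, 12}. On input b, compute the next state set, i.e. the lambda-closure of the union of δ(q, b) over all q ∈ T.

12 on b → {4}.
No b-transition from 0, 4, 5, 7, 10, 11.
Union after reading b: {4}.
Now take the lambda-closure:
From 4 via lambda: add 0.
From 0 via lambda: add 5.
From 5 via lambda: add 10.
No new states can be added; the closed set is {0, 4, 5, 10}.

{0, 4, 5, 10}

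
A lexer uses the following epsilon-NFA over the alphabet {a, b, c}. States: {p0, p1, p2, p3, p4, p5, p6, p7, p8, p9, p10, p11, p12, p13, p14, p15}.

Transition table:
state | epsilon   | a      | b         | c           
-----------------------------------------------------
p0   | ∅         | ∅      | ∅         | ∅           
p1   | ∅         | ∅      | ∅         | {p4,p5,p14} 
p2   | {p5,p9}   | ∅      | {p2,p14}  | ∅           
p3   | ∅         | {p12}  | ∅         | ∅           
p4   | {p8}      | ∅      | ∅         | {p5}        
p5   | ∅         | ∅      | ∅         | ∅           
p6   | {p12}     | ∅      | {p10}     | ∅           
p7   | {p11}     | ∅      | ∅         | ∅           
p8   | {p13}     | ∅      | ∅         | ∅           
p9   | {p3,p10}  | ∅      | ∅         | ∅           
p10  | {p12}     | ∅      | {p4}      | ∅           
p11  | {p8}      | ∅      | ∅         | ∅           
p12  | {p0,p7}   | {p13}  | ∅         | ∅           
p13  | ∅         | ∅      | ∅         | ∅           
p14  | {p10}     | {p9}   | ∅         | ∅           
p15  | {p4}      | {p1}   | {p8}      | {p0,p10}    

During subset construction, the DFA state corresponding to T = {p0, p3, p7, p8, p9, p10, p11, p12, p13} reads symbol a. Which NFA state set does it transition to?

{p0, p7, p8, p11, p12, p13}

p3 on a → {p12}.
p12 on a → {p13}.
No a-transition from p0, p7, p8, p9, p10, p11, p13.
Union after reading a: {p12, p13}.
Now take the epsilon-closure:
From p12 via epsilon: add p0, p7.
From p7 via epsilon: add p11.
From p11 via epsilon: add p8.
No new states can be added; the closed set is {p0, p7, p8, p11, p12, p13}.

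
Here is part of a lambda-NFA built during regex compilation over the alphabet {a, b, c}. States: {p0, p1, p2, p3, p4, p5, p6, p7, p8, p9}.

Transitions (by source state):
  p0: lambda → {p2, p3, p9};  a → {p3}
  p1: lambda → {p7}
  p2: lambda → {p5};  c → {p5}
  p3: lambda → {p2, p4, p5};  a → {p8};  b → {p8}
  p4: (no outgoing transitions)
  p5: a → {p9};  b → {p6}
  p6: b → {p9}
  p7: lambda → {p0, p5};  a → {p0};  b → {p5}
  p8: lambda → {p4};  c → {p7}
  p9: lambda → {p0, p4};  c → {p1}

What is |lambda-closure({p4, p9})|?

Start with {p4, p9}.
From p9 via lambda: add p0.
From p0 via lambda: add p2, p3.
From p2 via lambda: add p5.
lambda-closure = {p0, p2, p3, p4, p5, p9}, which has 6 states.

6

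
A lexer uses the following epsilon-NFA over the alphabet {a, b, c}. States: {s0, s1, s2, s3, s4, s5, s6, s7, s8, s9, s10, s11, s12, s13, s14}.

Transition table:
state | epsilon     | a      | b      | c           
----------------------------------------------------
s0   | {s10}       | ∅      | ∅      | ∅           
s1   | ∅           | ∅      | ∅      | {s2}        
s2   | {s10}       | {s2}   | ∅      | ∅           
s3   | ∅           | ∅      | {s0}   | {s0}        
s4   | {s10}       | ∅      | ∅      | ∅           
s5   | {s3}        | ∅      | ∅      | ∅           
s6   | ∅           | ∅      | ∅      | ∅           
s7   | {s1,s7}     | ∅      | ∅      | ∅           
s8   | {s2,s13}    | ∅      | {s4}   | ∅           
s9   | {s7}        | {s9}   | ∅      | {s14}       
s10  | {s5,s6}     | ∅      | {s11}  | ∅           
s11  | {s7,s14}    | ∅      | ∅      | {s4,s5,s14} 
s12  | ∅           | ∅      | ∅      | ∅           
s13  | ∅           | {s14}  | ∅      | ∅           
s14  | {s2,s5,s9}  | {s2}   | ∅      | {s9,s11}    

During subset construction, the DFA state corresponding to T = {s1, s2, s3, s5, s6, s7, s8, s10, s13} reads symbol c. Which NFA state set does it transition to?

{s0, s2, s3, s5, s6, s10}

s1 on c → {s2}.
s3 on c → {s0}.
No c-transition from s2, s5, s6, s7, s8, s10, s13.
Union after reading c: {s0, s2}.
Now take the epsilon-closure:
From s0 via epsilon: add s10.
From s10 via epsilon: add s5, s6.
From s5 via epsilon: add s3.
No new states can be added; the closed set is {s0, s2, s3, s5, s6, s10}.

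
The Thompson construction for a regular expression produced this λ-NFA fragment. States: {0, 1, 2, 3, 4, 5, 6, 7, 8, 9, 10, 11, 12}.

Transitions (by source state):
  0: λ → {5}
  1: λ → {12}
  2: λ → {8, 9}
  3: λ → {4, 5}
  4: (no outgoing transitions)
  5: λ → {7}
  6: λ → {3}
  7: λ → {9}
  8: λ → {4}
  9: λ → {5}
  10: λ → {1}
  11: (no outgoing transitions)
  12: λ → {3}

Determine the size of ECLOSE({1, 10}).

8

Start with {1, 10}.
From 1 via λ: add 12.
From 12 via λ: add 3.
From 3 via λ: add 4, 5.
From 5 via λ: add 7.
From 7 via λ: add 9.
λ-closure = {1, 3, 4, 5, 7, 9, 10, 12}, which has 8 states.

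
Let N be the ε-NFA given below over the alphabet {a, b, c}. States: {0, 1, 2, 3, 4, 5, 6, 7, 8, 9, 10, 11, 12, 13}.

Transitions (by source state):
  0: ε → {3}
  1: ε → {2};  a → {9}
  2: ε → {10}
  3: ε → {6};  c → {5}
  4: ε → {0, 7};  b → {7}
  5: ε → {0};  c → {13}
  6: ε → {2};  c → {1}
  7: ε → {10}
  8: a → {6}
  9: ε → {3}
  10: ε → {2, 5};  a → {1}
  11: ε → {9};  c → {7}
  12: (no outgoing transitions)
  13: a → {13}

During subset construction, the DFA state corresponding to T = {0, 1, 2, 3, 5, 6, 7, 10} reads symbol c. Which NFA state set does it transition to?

3 on c → {5}.
5 on c → {13}.
6 on c → {1}.
No c-transition from 0, 1, 2, 7, 10.
Union after reading c: {1, 5, 13}.
Now take the ε-closure:
From 1 via ε: add 2.
From 5 via ε: add 0.
From 0 via ε: add 3.
From 2 via ε: add 10.
From 3 via ε: add 6.
No new states can be added; the closed set is {0, 1, 2, 3, 5, 6, 10, 13}.

{0, 1, 2, 3, 5, 6, 10, 13}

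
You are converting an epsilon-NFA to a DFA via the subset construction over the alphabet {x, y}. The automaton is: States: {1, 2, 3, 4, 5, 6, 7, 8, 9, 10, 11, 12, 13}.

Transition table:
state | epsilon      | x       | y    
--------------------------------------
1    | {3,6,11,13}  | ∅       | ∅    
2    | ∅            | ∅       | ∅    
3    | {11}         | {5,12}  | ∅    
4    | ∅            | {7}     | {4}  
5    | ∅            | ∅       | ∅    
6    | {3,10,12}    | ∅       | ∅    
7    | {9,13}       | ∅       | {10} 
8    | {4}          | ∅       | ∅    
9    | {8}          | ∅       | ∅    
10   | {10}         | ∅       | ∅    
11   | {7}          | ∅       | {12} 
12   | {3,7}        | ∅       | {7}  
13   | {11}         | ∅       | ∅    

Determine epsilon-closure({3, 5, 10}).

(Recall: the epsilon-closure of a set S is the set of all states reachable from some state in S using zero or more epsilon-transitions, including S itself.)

Start with {3, 5, 10}.
From 3 via epsilon: add 11.
From 11 via epsilon: add 7.
From 7 via epsilon: add 9, 13.
From 9 via epsilon: add 8.
From 8 via epsilon: add 4.
No new states can be added; the closed set is {3, 4, 5, 7, 8, 9, 10, 11, 13}.

{3, 4, 5, 7, 8, 9, 10, 11, 13}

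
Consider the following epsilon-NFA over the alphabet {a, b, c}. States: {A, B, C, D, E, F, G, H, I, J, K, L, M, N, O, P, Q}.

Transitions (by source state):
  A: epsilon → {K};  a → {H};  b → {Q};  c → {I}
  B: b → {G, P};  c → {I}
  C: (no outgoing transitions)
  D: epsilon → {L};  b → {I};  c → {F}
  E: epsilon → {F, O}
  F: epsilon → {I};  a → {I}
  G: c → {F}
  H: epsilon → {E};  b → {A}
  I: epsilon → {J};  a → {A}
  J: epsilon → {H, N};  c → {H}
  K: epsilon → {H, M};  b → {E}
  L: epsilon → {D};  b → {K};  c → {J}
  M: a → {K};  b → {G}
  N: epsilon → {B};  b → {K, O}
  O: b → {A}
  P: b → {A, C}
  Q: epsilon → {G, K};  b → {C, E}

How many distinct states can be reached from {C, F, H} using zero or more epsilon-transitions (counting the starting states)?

9

Start with {C, F, H}.
From F via epsilon: add I.
From H via epsilon: add E.
From E via epsilon: add O.
From I via epsilon: add J.
From J via epsilon: add N.
From N via epsilon: add B.
epsilon-closure = {B, C, E, F, H, I, J, N, O}, which has 9 states.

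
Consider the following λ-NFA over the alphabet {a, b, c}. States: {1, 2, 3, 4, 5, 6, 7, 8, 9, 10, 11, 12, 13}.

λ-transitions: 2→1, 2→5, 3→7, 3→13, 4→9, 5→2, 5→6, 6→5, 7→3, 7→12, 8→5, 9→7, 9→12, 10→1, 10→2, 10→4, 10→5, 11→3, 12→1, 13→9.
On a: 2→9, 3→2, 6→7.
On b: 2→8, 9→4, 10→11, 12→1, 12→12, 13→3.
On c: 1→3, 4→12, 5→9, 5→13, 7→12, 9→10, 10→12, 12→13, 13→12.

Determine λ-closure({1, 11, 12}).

Start with {1, 11, 12}.
From 11 via λ: add 3.
From 3 via λ: add 7, 13.
From 13 via λ: add 9.
No new states can be added; the closed set is {1, 3, 7, 9, 11, 12, 13}.

{1, 3, 7, 9, 11, 12, 13}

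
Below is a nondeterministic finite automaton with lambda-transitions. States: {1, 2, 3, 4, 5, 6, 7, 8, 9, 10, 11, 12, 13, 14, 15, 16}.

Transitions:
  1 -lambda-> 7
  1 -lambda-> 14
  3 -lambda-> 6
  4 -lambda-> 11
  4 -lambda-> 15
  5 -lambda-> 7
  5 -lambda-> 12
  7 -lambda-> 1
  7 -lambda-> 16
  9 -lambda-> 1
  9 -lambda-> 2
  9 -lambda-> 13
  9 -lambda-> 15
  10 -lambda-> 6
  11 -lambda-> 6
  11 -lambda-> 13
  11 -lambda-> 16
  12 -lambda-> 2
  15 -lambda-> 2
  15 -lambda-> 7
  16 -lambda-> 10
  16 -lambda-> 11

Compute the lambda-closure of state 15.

{1, 2, 6, 7, 10, 11, 13, 14, 15, 16}

Start with {15}.
From 15 via lambda: add 2, 7.
From 7 via lambda: add 1, 16.
From 1 via lambda: add 14.
From 16 via lambda: add 10, 11.
From 10 via lambda: add 6.
From 11 via lambda: add 13.
No new states can be added; the closed set is {1, 2, 6, 7, 10, 11, 13, 14, 15, 16}.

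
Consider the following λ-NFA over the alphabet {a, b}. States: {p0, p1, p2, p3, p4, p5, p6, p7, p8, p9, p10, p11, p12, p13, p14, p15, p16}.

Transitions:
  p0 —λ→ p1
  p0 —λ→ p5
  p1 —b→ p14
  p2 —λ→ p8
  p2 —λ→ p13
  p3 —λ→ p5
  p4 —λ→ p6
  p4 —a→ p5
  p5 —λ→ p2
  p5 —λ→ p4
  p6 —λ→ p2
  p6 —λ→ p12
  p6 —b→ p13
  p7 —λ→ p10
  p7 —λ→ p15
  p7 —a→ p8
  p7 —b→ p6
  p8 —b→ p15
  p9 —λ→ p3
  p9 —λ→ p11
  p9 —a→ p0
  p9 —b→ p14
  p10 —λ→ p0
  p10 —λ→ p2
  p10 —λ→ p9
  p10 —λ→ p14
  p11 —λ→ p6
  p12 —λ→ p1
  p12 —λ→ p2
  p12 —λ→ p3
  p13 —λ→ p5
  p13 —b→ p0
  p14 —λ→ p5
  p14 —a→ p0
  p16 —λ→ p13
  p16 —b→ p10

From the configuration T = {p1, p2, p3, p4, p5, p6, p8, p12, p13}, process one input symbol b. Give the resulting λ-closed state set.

p1 on b → {p14}.
p6 on b → {p13}.
p8 on b → {p15}.
p13 on b → {p0}.
No b-transition from p2, p3, p4, p5, p12.
Union after reading b: {p0, p13, p14, p15}.
Now take the λ-closure:
From p0 via λ: add p1, p5.
From p5 via λ: add p2, p4.
From p2 via λ: add p8.
From p4 via λ: add p6.
From p6 via λ: add p12.
From p12 via λ: add p3.
No new states can be added; the closed set is {p0, p1, p2, p3, p4, p5, p6, p8, p12, p13, p14, p15}.

{p0, p1, p2, p3, p4, p5, p6, p8, p12, p13, p14, p15}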